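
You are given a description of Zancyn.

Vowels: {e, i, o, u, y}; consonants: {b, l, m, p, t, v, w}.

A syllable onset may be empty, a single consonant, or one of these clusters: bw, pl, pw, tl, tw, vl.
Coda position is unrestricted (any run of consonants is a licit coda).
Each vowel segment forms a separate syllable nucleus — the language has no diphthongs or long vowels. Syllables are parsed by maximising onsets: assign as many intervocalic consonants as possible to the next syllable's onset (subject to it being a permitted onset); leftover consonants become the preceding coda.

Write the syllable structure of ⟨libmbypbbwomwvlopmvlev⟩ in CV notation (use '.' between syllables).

Nuclei (vowels): i, y, o, o, e → 5 syllables.
σ1/σ2 boundary: /bmb/ splits as /bm/ + /b/ (/b/ is the longest suffix that is a licit onset).
σ2/σ3 boundary: cluster /pbbw/ — the longest permitted-onset suffix is /bw/; onset = /bw/, preceding coda = /pb/.
σ3/σ4 boundary: /mwvl/ — longest licit onset from the right is /vl/, leaving /mw/ as coda.
σ4/σ5 boundary: /pmvl/ splits as /pm/ + /vl/ (/vl/ is the longest suffix that is a licit onset).
So the parse is libm.bypb.bwomw.vlopm.vlev.
Mapping each syllable to C/V: /libm/ → CVCC, /bypb/ → CVCC, /bwomw/ → CCVCC, /vlopm/ → CCVCC, /vlev/ → CCVC.

CVCC.CVCC.CCVCC.CCVCC.CCVC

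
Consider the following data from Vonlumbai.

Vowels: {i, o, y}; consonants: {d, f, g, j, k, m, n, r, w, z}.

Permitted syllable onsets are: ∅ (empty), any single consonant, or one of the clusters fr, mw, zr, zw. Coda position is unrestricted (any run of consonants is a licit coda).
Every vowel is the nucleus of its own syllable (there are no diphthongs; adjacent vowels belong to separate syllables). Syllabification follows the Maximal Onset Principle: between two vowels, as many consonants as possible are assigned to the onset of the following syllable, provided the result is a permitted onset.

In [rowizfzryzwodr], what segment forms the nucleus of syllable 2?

i

Nuclei (vowels): o, i, y, o → 4 syllables.
The second nucleus (vowel 2 from the left) is /i/.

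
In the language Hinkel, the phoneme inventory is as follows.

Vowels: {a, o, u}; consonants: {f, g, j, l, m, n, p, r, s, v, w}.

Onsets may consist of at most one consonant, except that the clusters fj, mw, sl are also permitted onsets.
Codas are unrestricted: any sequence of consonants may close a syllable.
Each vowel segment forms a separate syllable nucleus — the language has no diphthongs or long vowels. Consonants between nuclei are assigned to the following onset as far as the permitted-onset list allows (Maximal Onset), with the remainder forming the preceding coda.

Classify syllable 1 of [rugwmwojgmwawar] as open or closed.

Vowels present: u, o, a, a; each is a nucleus, giving 4 syllables.
Between /u/ (V1) and /o/ (V2): /gwmw/ — longest licit onset from the right is /mw/, leaving /gw/ as coda.
Between /o/ (V2) and /a/ (V3): cluster /jgmw/ — the longest permitted-onset suffix is /mw/; onset = /mw/, preceding coda = /jg/.
Between /a/ (V3) and /a/ (V4): just /w/ — single C goes to the following onset.
Putting it together: rugw.mwojg.mwa.war.
Syllable 1 is /rugw/ with coda /gw/, so it is closed.

closed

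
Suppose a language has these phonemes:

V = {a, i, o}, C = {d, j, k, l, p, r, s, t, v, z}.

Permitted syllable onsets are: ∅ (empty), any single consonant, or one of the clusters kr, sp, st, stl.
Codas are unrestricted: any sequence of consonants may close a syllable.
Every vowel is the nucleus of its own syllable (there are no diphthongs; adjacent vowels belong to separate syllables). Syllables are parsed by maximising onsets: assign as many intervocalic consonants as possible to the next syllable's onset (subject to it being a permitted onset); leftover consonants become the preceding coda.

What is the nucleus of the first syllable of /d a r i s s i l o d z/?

a

The vowels are a, i, i, o — 4 nuclei, so 4 syllables.
The first nucleus (vowel 1 from the left) is /a/.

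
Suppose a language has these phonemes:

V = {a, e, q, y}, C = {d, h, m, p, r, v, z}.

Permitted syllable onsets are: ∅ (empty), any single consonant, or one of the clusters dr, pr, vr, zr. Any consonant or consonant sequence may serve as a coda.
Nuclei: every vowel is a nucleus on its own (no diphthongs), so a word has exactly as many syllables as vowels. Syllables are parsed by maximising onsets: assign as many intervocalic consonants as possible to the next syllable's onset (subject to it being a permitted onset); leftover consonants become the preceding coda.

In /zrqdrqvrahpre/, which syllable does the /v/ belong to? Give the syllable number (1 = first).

The vowels are q, q, a, e — 4 nuclei, so 4 syllables.
Between /q/ (V1) and /q/ (V2): /dr/ is a licit onset in full, so it all attaches to the next syllable.
Between /q/ (V2) and /a/ (V3): /vr/ — entire cluster is a permitted onset → onset /vr/, coda ∅.
Between /a/ (V3) and /e/ (V4): /hpr/ splits as /h/ + /pr/ (/pr/ is the longest suffix that is a licit onset).
So the parse is zrq.drq.vrah.pre.
The /v/ is in the onset of syllable 3 (/vrah/).

3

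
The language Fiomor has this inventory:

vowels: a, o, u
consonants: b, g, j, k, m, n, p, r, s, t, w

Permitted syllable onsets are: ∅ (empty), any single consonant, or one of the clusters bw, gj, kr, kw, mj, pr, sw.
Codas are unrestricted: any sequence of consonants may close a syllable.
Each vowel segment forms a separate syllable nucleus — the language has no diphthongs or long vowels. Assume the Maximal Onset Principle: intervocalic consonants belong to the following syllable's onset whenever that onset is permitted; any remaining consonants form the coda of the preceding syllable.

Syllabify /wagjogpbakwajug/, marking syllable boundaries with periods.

wa.gjogp.ba.kwa.jug

The vowels are a, o, a, a, u — 5 nuclei, so 5 syllables.
V1 /a/ – V2 /o/: /gj/ — entire cluster is a permitted onset → onset /gj/, coda ∅.
V2 /o/ – V3 /a/: cluster /gpb/ — the longest permitted-onset suffix is /b/; onset = /b/, preceding coda = /gp/.
V3 /a/ – V4 /a/: /kw/ — entire cluster is a permitted onset → onset /kw/, coda ∅.
V4 /a/ – V5 /u/: just /j/ — single C goes to the following onset.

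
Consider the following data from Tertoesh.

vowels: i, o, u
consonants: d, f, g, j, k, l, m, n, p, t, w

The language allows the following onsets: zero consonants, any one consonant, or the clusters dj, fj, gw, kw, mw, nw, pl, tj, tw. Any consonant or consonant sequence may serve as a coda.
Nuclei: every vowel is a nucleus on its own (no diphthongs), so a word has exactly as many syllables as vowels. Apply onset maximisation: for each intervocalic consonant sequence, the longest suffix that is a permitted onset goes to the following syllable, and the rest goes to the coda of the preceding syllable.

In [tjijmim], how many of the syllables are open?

Vowels present: i, i; each is a nucleus, giving 2 syllables.
V1 /i/ – V2 /i/: /jm/ — longest licit onset from the right is /m/, leaving /j/ as coda.
So the parse is tjij.mim.
Classifying each syllable: /tjij/ (closed), /mim/ (closed).
Open syllables: 0.

0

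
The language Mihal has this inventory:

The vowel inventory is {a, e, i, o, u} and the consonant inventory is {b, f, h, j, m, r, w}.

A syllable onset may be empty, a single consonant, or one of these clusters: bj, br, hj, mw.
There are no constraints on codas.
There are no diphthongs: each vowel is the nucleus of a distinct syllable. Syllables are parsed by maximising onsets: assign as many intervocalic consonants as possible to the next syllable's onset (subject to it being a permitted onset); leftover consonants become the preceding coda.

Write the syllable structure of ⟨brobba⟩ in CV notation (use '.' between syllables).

Vowels present: o, a; each is a nucleus, giving 2 syllables.
V1 /o/ – V2 /a/: /bb/ — longest licit onset from the right is /b/, leaving /b/ as coda.
Putting it together: brob.ba.
Mapping each syllable to C/V: /brob/ → CCVC, /ba/ → CV.

CCVC.CV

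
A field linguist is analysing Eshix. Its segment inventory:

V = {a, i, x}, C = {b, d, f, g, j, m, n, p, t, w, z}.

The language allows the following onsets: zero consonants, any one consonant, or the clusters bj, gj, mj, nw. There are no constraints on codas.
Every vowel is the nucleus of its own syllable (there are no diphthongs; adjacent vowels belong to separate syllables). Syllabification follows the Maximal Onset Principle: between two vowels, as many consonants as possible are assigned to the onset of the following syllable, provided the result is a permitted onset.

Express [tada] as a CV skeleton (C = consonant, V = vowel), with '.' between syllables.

Nuclei (vowels): a, a → 2 syllables.
/a…a/ gap (V1→V2): /d/ → onset of the next syllable (single consonants are always licit onsets).
Putting it together: ta.da.
Mapping each syllable to C/V: /ta/ → CV, /da/ → CV.

CV.CV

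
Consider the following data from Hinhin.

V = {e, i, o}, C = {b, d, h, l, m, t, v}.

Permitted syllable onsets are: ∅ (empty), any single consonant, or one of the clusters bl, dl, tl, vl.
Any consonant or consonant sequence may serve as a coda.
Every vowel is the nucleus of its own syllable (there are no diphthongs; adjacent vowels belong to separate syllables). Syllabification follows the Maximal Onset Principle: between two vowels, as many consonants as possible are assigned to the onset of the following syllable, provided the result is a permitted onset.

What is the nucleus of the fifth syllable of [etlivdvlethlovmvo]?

Vowels present: e, i, e, o, o; each is a nucleus, giving 5 syllables.
The fifth nucleus (vowel 5 from the left) is /o/.

o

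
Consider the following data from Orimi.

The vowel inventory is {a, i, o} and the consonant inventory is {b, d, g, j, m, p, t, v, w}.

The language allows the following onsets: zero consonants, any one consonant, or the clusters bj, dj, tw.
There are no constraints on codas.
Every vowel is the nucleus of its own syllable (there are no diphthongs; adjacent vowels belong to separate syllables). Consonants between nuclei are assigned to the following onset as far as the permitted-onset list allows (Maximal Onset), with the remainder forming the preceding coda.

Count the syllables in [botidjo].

Nuclei (vowels): o, i, o → 3 syllables.

3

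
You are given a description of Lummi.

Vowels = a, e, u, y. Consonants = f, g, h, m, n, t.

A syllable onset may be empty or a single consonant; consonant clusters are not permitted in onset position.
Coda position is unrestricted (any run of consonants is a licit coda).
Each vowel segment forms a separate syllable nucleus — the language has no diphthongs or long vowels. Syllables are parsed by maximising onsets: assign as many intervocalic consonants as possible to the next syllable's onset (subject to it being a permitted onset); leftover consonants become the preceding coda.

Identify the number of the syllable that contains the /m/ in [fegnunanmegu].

4

Nuclei (vowels): e, u, a, e, u → 5 syllables.
V1 /e/ – V2 /u/: cluster /gn/ — the longest permitted-onset suffix is /n/; onset = /n/, preceding coda = /g/.
V2 /u/ – V3 /a/: just /n/ — single C goes to the following onset.
V3 /a/ – V4 /e/: /nm/; trying suffixes from longest down, /m/ is the first permitted one, so coda /n/ | onset /m/.
V4 /e/ – V5 /u/: just /g/ — single C goes to the following onset.
Syllabification: feg.nu.nan.me.gu.
The /m/ is in the onset of syllable 4 (/me/).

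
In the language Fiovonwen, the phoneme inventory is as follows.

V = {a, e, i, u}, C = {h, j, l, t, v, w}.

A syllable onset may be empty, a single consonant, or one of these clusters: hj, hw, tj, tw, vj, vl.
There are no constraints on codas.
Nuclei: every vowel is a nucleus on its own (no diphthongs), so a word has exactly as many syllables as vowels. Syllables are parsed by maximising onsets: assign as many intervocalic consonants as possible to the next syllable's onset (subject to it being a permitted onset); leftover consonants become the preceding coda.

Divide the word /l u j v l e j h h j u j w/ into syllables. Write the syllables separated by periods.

luj.vlejh.hjujw

Nuclei (vowels): u, e, u → 3 syllables.
σ1/σ2 boundary: /jvl/ splits as /j/ + /vl/ (/vl/ is the longest suffix that is a licit onset).
σ2/σ3 boundary: cluster /jhhj/ — the longest permitted-onset suffix is /hj/; onset = /hj/, preceding coda = /jh/.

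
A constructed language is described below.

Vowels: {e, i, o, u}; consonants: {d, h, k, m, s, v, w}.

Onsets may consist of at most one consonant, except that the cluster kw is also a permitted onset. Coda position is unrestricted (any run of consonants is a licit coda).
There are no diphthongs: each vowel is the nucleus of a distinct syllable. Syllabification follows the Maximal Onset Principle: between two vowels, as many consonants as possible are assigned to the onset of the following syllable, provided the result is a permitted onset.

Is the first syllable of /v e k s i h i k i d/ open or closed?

Nuclei (vowels): e, i, i, i → 4 syllables.
σ1/σ2 boundary: cluster /ks/ — the longest permitted-onset suffix is /s/; onset = /s/, preceding coda = /k/.
σ2/σ3 boundary: just /h/ — single C goes to the following onset.
σ3/σ4 boundary: /k/ is a single consonant, so it becomes the next onset.
Result: vek.si.hi.kid.
Syllable 1 is /vek/ with coda /k/, so it is closed.

closed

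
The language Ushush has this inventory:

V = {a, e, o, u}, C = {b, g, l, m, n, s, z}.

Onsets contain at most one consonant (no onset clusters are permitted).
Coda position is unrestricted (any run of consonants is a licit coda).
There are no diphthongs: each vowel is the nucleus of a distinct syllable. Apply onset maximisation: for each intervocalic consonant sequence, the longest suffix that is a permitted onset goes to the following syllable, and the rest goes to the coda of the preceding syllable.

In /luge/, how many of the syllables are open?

Nuclei (vowels): u, e → 2 syllables.
σ1/σ2 boundary: /g/ is a single consonant, so it becomes the next onset.
Result: lu.ge.
Classifying each syllable: /lu/ (open), /ge/ (open).
Open syllables: 2.

2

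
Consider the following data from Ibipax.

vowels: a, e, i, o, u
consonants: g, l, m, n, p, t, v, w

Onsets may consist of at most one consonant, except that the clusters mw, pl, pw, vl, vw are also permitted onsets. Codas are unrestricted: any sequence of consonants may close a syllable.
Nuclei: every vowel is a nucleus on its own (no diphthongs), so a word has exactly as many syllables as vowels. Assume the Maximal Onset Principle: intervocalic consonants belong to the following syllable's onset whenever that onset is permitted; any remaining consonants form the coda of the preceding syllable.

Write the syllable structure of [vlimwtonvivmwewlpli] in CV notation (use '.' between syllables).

CCVCC.CVC.CVC.CCVCC.CCV

The vowels are i, o, i, e, i — 5 nuclei, so 5 syllables.
σ1/σ2 boundary: /mwt/ — longest licit onset from the right is /t/, leaving /mw/ as coda.
σ2/σ3 boundary: cluster /nv/ — the longest permitted-onset suffix is /v/; onset = /v/, preceding coda = /n/.
σ3/σ4 boundary: /vmw/; trying suffixes from longest down, /mw/ is the first permitted one, so coda /v/ | onset /mw/.
σ4/σ5 boundary: /wlpl/ — longest licit onset from the right is /pl/, leaving /wl/ as coda.
So the parse is vlimw.ton.viv.mwewl.pli.
Mapping each syllable to C/V: /vlimw/ → CCVCC, /ton/ → CVC, /viv/ → CVC, /mwewl/ → CCVCC, /pli/ → CCV.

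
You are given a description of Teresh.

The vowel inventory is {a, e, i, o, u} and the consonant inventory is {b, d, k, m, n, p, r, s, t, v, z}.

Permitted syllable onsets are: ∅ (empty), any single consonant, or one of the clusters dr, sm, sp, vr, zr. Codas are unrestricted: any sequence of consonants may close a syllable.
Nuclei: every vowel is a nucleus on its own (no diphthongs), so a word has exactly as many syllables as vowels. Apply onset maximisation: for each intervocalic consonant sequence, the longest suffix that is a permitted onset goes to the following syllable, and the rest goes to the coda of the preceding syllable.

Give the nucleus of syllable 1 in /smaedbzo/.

Nuclei (vowels): a, e, o → 3 syllables.
The first nucleus (vowel 1 from the left) is /a/.

a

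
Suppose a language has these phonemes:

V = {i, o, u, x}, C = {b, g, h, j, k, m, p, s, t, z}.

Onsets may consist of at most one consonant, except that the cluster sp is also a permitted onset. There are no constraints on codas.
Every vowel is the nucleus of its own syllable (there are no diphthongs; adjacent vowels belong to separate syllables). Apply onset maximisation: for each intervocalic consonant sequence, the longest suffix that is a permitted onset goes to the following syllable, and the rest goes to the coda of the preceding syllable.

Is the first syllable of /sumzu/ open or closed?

closed

Vowels present: u, u; each is a nucleus, giving 2 syllables.
σ1/σ2 boundary: /mz/ — longest licit onset from the right is /z/, leaving /m/ as coda.
Putting it together: sum.zu.
Syllable 1 is /sum/ with coda /m/, so it is closed.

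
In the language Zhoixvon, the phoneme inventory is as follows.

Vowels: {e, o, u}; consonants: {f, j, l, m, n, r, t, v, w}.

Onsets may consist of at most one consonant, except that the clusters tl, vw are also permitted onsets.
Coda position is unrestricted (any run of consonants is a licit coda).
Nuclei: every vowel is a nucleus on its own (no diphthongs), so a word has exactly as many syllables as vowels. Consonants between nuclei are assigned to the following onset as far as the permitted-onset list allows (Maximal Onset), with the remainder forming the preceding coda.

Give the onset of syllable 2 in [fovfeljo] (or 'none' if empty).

Nuclei (vowels): o, e, o → 3 syllables.
/o…e/ gap (V1→V2): /vf/ — longest licit onset from the right is /f/, leaving /v/ as coda.
/e…o/ gap (V2→V3): cluster /lj/ — the longest permitted-onset suffix is /j/; onset = /j/, preceding coda = /l/.
Putting it together: fov.fel.jo.
Syllable 2 is /fel/: onset /f/, nucleus /e/, coda /l/.

f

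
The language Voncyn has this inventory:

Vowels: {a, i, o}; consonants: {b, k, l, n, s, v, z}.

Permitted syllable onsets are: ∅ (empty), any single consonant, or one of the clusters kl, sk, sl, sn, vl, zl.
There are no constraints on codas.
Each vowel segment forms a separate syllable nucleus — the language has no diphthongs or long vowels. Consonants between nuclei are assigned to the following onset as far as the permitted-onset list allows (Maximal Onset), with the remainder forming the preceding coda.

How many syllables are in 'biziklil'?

3

Vowels present: i, i, i; each is a nucleus, giving 3 syllables.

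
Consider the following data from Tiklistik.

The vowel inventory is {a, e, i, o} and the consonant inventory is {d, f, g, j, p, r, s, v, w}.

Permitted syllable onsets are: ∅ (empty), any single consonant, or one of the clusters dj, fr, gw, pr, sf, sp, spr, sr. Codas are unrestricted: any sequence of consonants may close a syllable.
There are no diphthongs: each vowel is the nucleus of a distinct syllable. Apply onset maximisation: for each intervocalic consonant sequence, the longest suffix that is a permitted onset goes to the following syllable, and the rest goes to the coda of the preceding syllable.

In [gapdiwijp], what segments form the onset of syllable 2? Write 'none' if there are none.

d

The vowels are a, i, i — 3 nuclei, so 3 syllables.
Between /a/ (V1) and /i/ (V2): /pd/ splits as /p/ + /d/ (/d/ is the longest suffix that is a licit onset).
Between /i/ (V2) and /i/ (V3): /w/ is a single consonant, so it becomes the next onset.
So the parse is gap.di.wijp.
Syllable 2 is /di/: onset /d/, nucleus /i/, coda ∅.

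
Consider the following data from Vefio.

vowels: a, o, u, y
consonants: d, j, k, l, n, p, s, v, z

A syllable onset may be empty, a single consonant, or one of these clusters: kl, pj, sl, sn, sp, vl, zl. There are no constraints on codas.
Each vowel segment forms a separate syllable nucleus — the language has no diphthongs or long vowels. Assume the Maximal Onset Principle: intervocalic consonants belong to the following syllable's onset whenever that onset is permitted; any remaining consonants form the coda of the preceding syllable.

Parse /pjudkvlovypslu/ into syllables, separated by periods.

pjudk.vlo.vyp.slu

Nuclei (vowels): u, o, y, u → 4 syllables.
/u…o/ gap (V1→V2): cluster /dkvl/ — the longest permitted-onset suffix is /vl/; onset = /vl/, preceding coda = /dk/.
/o…y/ gap (V2→V3): /v/ → onset of the next syllable (single consonants are always licit onsets).
/y…u/ gap (V3→V4): /psl/; trying suffixes from longest down, /sl/ is the first permitted one, so coda /p/ | onset /sl/.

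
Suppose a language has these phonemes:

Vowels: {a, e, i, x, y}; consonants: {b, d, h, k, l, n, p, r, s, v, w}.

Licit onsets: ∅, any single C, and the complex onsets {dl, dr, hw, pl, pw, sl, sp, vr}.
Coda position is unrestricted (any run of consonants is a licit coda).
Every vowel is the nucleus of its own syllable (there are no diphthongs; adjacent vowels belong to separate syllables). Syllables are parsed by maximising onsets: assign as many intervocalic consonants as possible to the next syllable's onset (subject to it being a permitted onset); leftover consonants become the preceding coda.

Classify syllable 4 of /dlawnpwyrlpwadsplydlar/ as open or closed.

open

Vowels present: a, y, a, y, a; each is a nucleus, giving 5 syllables.
σ1/σ2 boundary: /wnpw/ splits as /wn/ + /pw/ (/pw/ is the longest suffix that is a licit onset).
σ2/σ3 boundary: /rlpw/ splits as /rl/ + /pw/ (/pw/ is the longest suffix that is a licit onset).
σ3/σ4 boundary: cluster /dspl/ — the longest permitted-onset suffix is /pl/; onset = /pl/, preceding coda = /ds/.
σ4/σ5 boundary: cluster /dl/ — /dl/ is itself a permitted onset, so the whole cluster goes right; preceding coda = ∅.
Putting it together: dlawn.pwyrl.pwads.ply.dlar.
Syllable 4 is /ply/; it ends in its nucleus with no coda, so it is open.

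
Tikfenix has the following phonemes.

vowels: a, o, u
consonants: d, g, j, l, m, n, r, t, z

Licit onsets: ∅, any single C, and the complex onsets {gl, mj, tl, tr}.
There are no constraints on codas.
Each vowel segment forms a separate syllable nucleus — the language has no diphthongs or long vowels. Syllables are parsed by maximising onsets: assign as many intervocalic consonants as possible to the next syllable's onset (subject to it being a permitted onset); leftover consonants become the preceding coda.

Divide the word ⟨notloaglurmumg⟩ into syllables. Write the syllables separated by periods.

no.tlo.a.glur.mumg

The vowels are o, o, a, u, u — 5 nuclei, so 5 syllables.
/o…o/ gap (V1→V2): /tl/ — entire cluster is a permitted onset → onset /tl/, coda ∅.
/o…a/ gap (V2→V3): hiatus — the boundary sits between the two vowels.
/a…u/ gap (V3→V4): /gl/ is a licit onset in full, so it all attaches to the next syllable.
/u…u/ gap (V4→V5): /rm/ splits as /r/ + /m/ (/m/ is the longest suffix that is a licit onset).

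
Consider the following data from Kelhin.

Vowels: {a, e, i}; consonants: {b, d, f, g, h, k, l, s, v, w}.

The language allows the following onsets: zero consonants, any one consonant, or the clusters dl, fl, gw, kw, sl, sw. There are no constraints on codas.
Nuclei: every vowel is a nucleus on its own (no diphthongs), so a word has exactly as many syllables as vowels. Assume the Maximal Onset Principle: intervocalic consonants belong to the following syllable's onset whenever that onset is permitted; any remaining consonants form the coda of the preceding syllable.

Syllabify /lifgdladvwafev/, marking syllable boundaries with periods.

Nuclei (vowels): i, a, a, e → 4 syllables.
σ1/σ2 boundary: /fgdl/; trying suffixes from longest down, /dl/ is the first permitted one, so coda /fg/ | onset /dl/.
σ2/σ3 boundary: /dvw/; trying suffixes from longest down, /w/ is the first permitted one, so coda /dv/ | onset /w/.
σ3/σ4 boundary: just /f/ — single C goes to the following onset.

lifg.dladv.wa.fev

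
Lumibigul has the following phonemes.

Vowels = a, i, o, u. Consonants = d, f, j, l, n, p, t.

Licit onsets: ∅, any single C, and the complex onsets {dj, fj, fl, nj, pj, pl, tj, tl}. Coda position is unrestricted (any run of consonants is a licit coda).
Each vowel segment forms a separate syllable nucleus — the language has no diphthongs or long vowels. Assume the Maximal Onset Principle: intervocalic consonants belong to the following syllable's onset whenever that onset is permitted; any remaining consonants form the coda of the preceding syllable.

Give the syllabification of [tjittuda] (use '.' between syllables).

The vowels are i, u, a — 3 nuclei, so 3 syllables.
Between /i/ (V1) and /u/ (V2): /tt/ splits as /t/ + /t/ (/t/ is the longest suffix that is a licit onset).
Between /u/ (V2) and /a/ (V3): just /d/ — single C goes to the following onset.

tjit.tu.da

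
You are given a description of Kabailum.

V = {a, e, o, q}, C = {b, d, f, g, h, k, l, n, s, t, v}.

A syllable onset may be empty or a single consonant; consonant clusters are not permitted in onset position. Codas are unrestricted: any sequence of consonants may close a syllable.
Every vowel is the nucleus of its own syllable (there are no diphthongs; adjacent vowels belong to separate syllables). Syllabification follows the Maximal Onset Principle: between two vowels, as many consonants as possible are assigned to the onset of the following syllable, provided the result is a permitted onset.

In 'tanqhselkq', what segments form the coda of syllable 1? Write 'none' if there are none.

none

The vowels are a, q, e, q — 4 nuclei, so 4 syllables.
/a…q/ gap (V1→V2): /n/ is a single consonant, so it becomes the next onset.
/q…e/ gap (V2→V3): /hs/; trying suffixes from longest down, /s/ is the first permitted one, so coda /h/ | onset /s/.
/e…q/ gap (V3→V4): /lk/ splits as /l/ + /k/ (/k/ is the longest suffix that is a licit onset).
Putting it together: ta.nqh.sel.kq.
Syllable 1 is /ta/: onset /t/, nucleus /a/, coda ∅.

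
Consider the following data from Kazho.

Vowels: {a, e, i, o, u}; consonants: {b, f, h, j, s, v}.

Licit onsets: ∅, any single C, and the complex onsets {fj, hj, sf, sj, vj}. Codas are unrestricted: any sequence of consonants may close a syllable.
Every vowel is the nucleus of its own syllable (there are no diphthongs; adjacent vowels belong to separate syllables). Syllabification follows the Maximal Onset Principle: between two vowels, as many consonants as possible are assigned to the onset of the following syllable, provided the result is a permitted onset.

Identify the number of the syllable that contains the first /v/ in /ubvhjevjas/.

1

Nuclei (vowels): u, e, a → 3 syllables.
Between /u/ (V1) and /e/ (V2): /bvhj/ splits as /bv/ + /hj/ (/hj/ is the longest suffix that is a licit onset).
Between /e/ (V2) and /a/ (V3): cluster /vj/ — /vj/ is itself a permitted onset, so the whole cluster goes right; preceding coda = ∅.
Result: ubv.hje.vjas.
The first /v/ is in the coda of syllable 1 (/ubv/).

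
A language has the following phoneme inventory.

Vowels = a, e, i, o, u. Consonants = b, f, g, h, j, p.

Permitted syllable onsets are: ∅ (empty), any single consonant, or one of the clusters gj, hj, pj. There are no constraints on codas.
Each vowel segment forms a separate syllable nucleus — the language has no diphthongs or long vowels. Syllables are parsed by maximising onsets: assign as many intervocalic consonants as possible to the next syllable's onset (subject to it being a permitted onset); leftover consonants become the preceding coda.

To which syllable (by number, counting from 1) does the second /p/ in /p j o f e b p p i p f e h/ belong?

2

Vowels present: o, e, i, e; each is a nucleus, giving 4 syllables.
V1 /o/ – V2 /e/: /f/ is a single consonant, so it becomes the next onset.
V2 /e/ – V3 /i/: /bpp/ — longest licit onset from the right is /p/, leaving /bp/ as coda.
V3 /i/ – V4 /e/: /pf/; trying suffixes from longest down, /f/ is the first permitted one, so coda /p/ | onset /f/.
Result: pjo.febp.pip.feh.
The second /p/ is in the coda of syllable 2 (/febp/).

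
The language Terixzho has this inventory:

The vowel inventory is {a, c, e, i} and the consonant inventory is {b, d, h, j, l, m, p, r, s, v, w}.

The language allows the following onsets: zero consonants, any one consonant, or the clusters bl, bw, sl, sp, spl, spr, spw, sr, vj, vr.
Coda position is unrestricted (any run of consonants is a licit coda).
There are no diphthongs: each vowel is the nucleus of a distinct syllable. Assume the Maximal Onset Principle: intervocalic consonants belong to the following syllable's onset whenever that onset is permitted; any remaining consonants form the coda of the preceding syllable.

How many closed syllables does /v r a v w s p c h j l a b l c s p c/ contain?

Nuclei (vowels): a, c, a, c, c → 5 syllables.
σ1/σ2 boundary: /vwsp/ — longest licit onset from the right is /sp/, leaving /vw/ as coda.
σ2/σ3 boundary: /hjl/ — longest licit onset from the right is /l/, leaving /hj/ as coda.
σ3/σ4 boundary: /bl/ is a licit onset in full, so it all attaches to the next syllable.
σ4/σ5 boundary: /sp/ is a licit onset in full, so it all attaches to the next syllable.
Syllabification: vravw.spchj.la.blc.spc.
Classifying each syllable: /vravw/ (closed), /spchj/ (closed), /la/ (open), /blc/ (open), /spc/ (open).
Closed syllables: 2.

2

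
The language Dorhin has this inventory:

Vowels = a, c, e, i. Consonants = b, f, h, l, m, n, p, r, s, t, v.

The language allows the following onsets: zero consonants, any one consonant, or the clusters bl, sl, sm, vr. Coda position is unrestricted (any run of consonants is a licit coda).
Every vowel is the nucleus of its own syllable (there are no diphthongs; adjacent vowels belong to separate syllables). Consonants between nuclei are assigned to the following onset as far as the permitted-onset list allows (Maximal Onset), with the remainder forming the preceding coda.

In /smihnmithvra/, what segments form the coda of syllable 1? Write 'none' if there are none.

hn

Nuclei (vowels): i, i, a → 3 syllables.
/i…i/ gap (V1→V2): cluster /hnm/ — the longest permitted-onset suffix is /m/; onset = /m/, preceding coda = /hn/.
/i…a/ gap (V2→V3): /thvr/; trying suffixes from longest down, /vr/ is the first permitted one, so coda /th/ | onset /vr/.
Result: smihn.mith.vra.
Syllable 1 is /smihn/: onset /sm/, nucleus /i/, coda /hn/.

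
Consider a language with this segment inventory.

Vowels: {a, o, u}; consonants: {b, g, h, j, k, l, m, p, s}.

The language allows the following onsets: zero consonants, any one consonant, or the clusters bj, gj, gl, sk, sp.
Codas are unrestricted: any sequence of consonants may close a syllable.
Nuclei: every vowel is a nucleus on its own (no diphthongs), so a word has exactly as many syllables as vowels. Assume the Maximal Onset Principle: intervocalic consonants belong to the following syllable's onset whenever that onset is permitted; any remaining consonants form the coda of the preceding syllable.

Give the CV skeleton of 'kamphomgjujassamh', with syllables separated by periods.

The vowels are a, o, u, a, a — 5 nuclei, so 5 syllables.
/a…o/ gap (V1→V2): /mph/ splits as /mp/ + /h/ (/h/ is the longest suffix that is a licit onset).
/o…u/ gap (V2→V3): /mgj/ splits as /m/ + /gj/ (/gj/ is the longest suffix that is a licit onset).
/u…a/ gap (V3→V4): /j/ is a single consonant, so it becomes the next onset.
/a…a/ gap (V4→V5): /ss/ — longest licit onset from the right is /s/, leaving /s/ as coda.
Putting it together: kamp.hom.gju.jas.samh.
Mapping each syllable to C/V: /kamp/ → CVCC, /hom/ → CVC, /gju/ → CCV, /jas/ → CVC, /samh/ → CVCC.

CVCC.CVC.CCV.CVC.CVCC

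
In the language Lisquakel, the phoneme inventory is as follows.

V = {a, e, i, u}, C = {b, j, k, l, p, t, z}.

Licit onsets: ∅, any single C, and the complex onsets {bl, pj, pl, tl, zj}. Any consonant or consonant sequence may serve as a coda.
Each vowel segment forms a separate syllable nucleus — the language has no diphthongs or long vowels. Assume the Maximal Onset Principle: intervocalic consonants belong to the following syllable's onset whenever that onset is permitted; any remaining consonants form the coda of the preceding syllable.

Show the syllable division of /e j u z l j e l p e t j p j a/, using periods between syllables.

e.juzl.jel.petj.pja

Vowels present: e, u, e, e, a; each is a nucleus, giving 5 syllables.
Between /e/ (V1) and /u/ (V2): /j/ is a single consonant, so it becomes the next onset.
Between /u/ (V2) and /e/ (V3): /zlj/ splits as /zl/ + /j/ (/j/ is the longest suffix that is a licit onset).
Between /e/ (V3) and /e/ (V4): /lp/ splits as /l/ + /p/ (/p/ is the longest suffix that is a licit onset).
Between /e/ (V4) and /a/ (V5): /tjpj/ splits as /tj/ + /pj/ (/pj/ is the longest suffix that is a licit onset).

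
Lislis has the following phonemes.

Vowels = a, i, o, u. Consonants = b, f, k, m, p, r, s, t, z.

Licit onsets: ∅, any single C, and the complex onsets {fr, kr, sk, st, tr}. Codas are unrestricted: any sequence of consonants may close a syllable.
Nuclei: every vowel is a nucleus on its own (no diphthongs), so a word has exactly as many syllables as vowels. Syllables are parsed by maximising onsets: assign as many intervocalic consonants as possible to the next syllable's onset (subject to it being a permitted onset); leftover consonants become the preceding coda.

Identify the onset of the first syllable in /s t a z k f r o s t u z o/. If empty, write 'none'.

st

Vowels present: a, o, u, o; each is a nucleus, giving 4 syllables.
Between /a/ (V1) and /o/ (V2): /zkfr/ — longest licit onset from the right is /fr/, leaving /zk/ as coda.
Between /o/ (V2) and /u/ (V3): cluster /st/ — /st/ is itself a permitted onset, so the whole cluster goes right; preceding coda = ∅.
Between /u/ (V3) and /o/ (V4): just /z/ — single C goes to the following onset.
So the parse is stazk.fro.stu.zo.
Syllable 1 is /stazk/: onset /st/, nucleus /a/, coda /zk/.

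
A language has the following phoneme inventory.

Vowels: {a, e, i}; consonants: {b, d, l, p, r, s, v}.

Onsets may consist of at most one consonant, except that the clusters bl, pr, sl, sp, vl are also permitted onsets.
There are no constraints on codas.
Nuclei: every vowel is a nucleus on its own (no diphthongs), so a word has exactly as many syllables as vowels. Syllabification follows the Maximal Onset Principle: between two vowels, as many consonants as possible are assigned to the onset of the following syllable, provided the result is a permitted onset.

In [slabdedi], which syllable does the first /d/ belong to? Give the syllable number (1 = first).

2

Vowels present: a, e, i; each is a nucleus, giving 3 syllables.
σ1/σ2 boundary: /bd/; trying suffixes from longest down, /d/ is the first permitted one, so coda /b/ | onset /d/.
σ2/σ3 boundary: /d/ is a single consonant, so it becomes the next onset.
Putting it together: slab.de.di.
The first /d/ is in the onset of syllable 2 (/de/).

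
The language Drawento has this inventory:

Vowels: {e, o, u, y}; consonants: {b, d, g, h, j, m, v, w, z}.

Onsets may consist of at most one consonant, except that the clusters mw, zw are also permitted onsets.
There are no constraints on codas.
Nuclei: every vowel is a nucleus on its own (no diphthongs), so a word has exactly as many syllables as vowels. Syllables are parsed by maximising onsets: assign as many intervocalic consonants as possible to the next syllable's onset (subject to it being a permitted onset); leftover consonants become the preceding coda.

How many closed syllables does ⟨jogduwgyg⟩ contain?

Vowels present: o, u, y; each is a nucleus, giving 3 syllables.
/o…u/ gap (V1→V2): cluster /gd/ — the longest permitted-onset suffix is /d/; onset = /d/, preceding coda = /g/.
/u…y/ gap (V2→V3): cluster /wg/ — the longest permitted-onset suffix is /g/; onset = /g/, preceding coda = /w/.
So the parse is jog.duw.gyg.
Classifying each syllable: /jog/ (closed), /duw/ (closed), /gyg/ (closed).
Closed syllables: 3.

3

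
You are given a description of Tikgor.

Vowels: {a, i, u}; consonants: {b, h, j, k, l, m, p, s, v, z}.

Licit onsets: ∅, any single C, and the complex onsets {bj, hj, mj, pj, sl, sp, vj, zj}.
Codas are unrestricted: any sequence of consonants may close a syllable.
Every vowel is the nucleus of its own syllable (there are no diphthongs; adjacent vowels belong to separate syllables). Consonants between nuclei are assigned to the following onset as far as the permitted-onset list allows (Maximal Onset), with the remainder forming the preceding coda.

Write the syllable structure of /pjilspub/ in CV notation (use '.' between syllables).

CCVC.CCVC

Nuclei (vowels): i, u → 2 syllables.
/i…u/ gap (V1→V2): /lsp/; trying suffixes from longest down, /sp/ is the first permitted one, so coda /l/ | onset /sp/.
Putting it together: pjil.spub.
Mapping each syllable to C/V: /pjil/ → CCVC, /spub/ → CCVC.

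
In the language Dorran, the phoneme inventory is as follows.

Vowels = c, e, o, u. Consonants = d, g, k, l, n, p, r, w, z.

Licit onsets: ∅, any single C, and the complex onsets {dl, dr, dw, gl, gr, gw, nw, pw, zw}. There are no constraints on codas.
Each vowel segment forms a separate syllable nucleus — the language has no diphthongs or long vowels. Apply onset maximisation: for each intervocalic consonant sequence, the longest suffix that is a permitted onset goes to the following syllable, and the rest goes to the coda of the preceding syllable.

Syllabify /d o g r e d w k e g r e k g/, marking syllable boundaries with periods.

do.gredw.ke.grekg

Vowels present: o, e, e, e; each is a nucleus, giving 4 syllables.
Between /o/ (V1) and /e/ (V2): cluster /gr/ — /gr/ is itself a permitted onset, so the whole cluster goes right; preceding coda = ∅.
Between /e/ (V2) and /e/ (V3): /dwk/ splits as /dw/ + /k/ (/k/ is the longest suffix that is a licit onset).
Between /e/ (V3) and /e/ (V4): cluster /gr/ — /gr/ is itself a permitted onset, so the whole cluster goes right; preceding coda = ∅.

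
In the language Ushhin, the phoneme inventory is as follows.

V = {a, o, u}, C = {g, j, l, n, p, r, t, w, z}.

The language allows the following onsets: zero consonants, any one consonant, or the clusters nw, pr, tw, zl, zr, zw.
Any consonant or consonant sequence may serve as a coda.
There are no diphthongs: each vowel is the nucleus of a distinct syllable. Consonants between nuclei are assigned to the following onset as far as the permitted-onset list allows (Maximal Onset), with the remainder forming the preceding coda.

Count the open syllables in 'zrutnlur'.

0

The vowels are u, u — 2 nuclei, so 2 syllables.
V1 /u/ – V2 /u/: /tnl/; trying suffixes from longest down, /l/ is the first permitted one, so coda /tn/ | onset /l/.
Result: zrutn.lur.
Classifying each syllable: /zrutn/ (closed), /lur/ (closed).
Open syllables: 0.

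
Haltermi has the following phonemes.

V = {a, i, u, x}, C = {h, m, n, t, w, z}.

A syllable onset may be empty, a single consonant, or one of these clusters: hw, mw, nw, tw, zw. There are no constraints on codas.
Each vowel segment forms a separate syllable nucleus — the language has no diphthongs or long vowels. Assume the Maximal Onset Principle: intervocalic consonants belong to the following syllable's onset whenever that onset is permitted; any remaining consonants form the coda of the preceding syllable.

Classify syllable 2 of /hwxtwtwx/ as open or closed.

open

Vowels present: x, x; each is a nucleus, giving 2 syllables.
Between /x/ (V1) and /x/ (V2): /twtw/ — longest licit onset from the right is /tw/, leaving /tw/ as coda.
So the parse is hwxtw.twx.
Syllable 2 is /twx/; it ends in its nucleus with no coda, so it is open.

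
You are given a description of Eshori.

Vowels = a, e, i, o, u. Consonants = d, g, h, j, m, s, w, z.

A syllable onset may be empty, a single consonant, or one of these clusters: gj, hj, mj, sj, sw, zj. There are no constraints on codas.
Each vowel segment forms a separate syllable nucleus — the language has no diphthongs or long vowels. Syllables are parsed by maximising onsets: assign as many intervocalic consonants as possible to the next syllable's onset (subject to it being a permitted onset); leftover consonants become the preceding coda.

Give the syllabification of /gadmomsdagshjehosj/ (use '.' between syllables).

gad.moms.dags.hje.hosj

The vowels are a, o, a, e, o — 5 nuclei, so 5 syllables.
Between /a/ (V1) and /o/ (V2): /dm/ splits as /d/ + /m/ (/m/ is the longest suffix that is a licit onset).
Between /o/ (V2) and /a/ (V3): /msd/ — longest licit onset from the right is /d/, leaving /ms/ as coda.
Between /a/ (V3) and /e/ (V4): /gshj/ splits as /gs/ + /hj/ (/hj/ is the longest suffix that is a licit onset).
Between /e/ (V4) and /o/ (V5): /h/ is a single consonant, so it becomes the next onset.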